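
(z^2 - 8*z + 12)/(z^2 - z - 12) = (-z^2 + 8*z - 12)/(-z^2 + z + 12)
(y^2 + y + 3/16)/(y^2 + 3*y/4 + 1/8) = (4*y + 3)/(2*(2*y + 1))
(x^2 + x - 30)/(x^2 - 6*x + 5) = (x + 6)/(x - 1)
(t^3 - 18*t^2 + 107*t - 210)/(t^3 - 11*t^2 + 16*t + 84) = (t - 5)/(t + 2)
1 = 1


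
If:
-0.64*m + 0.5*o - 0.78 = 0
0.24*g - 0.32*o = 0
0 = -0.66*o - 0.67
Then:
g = -1.35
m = -2.01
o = -1.02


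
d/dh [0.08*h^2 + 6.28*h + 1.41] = 0.16*h + 6.28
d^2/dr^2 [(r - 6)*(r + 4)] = 2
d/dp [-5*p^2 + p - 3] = 1 - 10*p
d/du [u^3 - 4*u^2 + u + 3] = 3*u^2 - 8*u + 1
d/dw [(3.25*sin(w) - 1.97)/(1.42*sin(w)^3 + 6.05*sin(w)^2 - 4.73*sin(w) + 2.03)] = (-9.23*sin(w)^3 - 11.2703*sin(w)^2 + 23.837*sin(w) - 2.7206)*cos(w)/(2.0164*sin(w)^6 + 17.182*sin(w)^5 + 23.1693*sin(w)^4 - 51.4678*sin(w)^3 + 46.9359*sin(w)^2 - 19.2038*sin(w) + 4.1209)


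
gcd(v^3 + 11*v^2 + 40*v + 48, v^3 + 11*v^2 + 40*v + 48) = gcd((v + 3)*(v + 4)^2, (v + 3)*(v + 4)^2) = v^3 + 11*v^2 + 40*v + 48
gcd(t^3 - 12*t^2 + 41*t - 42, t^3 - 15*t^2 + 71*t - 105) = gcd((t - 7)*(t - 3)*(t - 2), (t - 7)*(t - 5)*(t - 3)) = t^2 - 10*t + 21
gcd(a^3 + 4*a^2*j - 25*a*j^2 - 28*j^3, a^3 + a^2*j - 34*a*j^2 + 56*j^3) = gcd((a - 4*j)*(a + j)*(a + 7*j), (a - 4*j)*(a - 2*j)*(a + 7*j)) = a^2 + 3*a*j - 28*j^2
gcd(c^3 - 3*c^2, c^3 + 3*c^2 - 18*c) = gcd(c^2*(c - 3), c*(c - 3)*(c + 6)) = c^2 - 3*c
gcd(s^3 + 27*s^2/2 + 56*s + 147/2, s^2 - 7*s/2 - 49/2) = s + 7/2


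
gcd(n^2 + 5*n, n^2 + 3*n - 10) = n + 5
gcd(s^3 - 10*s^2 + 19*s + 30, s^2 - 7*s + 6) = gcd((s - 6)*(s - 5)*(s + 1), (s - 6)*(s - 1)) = s - 6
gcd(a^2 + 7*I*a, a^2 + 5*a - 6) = 1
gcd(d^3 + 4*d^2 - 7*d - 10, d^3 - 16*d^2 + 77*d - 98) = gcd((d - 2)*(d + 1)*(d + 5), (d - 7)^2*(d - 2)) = d - 2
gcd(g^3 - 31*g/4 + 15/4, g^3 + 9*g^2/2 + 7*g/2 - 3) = g^2 + 5*g/2 - 3/2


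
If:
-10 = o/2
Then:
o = -20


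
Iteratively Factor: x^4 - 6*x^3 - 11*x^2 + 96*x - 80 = (x - 5)*(x^3 - x^2 - 16*x + 16) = (x - 5)*(x - 4)*(x^2 + 3*x - 4) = (x - 5)*(x - 4)*(x + 4)*(x - 1)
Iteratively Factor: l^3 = (l)*(l^2) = l^2*(l)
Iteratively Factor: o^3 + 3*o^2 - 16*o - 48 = (o + 4)*(o^2 - o - 12) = (o - 4)*(o + 4)*(o + 3)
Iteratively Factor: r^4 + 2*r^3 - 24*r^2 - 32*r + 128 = (r - 2)*(r^3 + 4*r^2 - 16*r - 64) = (r - 2)*(r + 4)*(r^2 - 16) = (r - 4)*(r - 2)*(r + 4)*(r + 4)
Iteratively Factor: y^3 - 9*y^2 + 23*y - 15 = (y - 5)*(y^2 - 4*y + 3) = (y - 5)*(y - 3)*(y - 1)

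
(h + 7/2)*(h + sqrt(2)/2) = h^2 + sqrt(2)*h/2 + 7*h/2 + 7*sqrt(2)/4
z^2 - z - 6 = (z - 3)*(z + 2)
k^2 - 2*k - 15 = (k - 5)*(k + 3)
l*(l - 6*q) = l^2 - 6*l*q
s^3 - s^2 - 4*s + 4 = (s - 2)*(s - 1)*(s + 2)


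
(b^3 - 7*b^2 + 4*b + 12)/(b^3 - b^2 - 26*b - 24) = (b - 2)/(b + 4)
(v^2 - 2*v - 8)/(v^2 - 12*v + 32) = (v + 2)/(v - 8)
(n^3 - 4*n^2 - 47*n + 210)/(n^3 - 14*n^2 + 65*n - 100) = (n^2 + n - 42)/(n^2 - 9*n + 20)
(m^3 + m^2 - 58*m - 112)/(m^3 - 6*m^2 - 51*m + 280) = (m + 2)/(m - 5)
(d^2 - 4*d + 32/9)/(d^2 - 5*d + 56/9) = (3*d - 4)/(3*d - 7)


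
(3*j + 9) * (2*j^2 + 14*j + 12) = 6*j^3 + 60*j^2 + 162*j + 108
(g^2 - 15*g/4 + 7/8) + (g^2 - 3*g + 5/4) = 2*g^2 - 27*g/4 + 17/8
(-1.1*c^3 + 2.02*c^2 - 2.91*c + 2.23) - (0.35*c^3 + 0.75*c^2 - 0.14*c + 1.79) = -1.45*c^3 + 1.27*c^2 - 2.77*c + 0.44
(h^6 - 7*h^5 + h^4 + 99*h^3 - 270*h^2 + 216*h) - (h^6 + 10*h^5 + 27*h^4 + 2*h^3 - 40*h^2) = -17*h^5 - 26*h^4 + 97*h^3 - 230*h^2 + 216*h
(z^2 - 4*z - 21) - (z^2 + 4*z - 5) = -8*z - 16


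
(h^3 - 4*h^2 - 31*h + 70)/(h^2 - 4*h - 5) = (-h^3 + 4*h^2 + 31*h - 70)/(-h^2 + 4*h + 5)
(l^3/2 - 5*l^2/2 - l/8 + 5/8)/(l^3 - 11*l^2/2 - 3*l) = (2*l^2 - 11*l + 5)/(4*l*(l - 6))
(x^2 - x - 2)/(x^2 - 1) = (x - 2)/(x - 1)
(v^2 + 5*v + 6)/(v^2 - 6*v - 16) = (v + 3)/(v - 8)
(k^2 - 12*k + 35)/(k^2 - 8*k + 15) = (k - 7)/(k - 3)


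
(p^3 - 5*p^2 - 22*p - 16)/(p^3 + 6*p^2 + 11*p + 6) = (p - 8)/(p + 3)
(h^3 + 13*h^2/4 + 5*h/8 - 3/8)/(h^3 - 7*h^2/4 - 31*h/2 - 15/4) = (8*h^2 + 2*h - 1)/(2*(4*h^2 - 19*h - 5))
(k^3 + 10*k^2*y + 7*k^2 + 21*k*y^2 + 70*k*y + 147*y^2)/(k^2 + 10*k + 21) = (k^2 + 10*k*y + 21*y^2)/(k + 3)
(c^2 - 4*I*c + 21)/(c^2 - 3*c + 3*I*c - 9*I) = (c - 7*I)/(c - 3)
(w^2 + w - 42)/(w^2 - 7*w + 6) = (w + 7)/(w - 1)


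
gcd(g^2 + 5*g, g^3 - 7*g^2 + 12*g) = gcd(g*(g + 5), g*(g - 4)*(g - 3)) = g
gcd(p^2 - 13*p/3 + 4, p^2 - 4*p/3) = p - 4/3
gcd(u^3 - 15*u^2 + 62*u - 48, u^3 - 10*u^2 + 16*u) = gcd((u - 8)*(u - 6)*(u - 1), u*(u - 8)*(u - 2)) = u - 8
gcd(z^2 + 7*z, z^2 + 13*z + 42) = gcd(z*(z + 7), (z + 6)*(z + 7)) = z + 7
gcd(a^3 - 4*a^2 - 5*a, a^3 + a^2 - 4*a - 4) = a + 1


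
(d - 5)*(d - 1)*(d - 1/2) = d^3 - 13*d^2/2 + 8*d - 5/2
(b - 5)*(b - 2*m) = b^2 - 2*b*m - 5*b + 10*m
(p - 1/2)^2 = p^2 - p + 1/4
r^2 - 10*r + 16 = (r - 8)*(r - 2)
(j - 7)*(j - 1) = j^2 - 8*j + 7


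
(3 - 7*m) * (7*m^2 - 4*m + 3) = -49*m^3 + 49*m^2 - 33*m + 9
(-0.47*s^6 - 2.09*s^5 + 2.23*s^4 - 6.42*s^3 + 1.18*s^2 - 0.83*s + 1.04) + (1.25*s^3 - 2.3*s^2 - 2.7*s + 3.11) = -0.47*s^6 - 2.09*s^5 + 2.23*s^4 - 5.17*s^3 - 1.12*s^2 - 3.53*s + 4.15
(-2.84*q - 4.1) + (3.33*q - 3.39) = 0.49*q - 7.49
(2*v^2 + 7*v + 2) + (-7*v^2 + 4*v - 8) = -5*v^2 + 11*v - 6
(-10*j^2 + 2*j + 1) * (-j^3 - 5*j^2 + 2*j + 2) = 10*j^5 + 48*j^4 - 31*j^3 - 21*j^2 + 6*j + 2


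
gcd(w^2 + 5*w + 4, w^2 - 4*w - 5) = w + 1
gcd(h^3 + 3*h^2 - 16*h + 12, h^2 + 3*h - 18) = h + 6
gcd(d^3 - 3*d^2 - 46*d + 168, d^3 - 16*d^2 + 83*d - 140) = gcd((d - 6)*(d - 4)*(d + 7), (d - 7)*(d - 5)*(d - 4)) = d - 4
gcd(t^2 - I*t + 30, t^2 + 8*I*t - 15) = t + 5*I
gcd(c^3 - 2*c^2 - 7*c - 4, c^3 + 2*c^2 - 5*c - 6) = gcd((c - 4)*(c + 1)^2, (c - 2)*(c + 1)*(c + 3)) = c + 1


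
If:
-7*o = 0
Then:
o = 0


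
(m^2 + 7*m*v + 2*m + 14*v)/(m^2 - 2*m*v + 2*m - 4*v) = (-m - 7*v)/(-m + 2*v)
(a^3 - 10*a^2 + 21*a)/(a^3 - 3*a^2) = (a - 7)/a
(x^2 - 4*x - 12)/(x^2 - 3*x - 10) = (x - 6)/(x - 5)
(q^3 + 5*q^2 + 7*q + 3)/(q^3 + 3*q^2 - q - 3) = (q + 1)/(q - 1)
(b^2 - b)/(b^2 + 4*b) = (b - 1)/(b + 4)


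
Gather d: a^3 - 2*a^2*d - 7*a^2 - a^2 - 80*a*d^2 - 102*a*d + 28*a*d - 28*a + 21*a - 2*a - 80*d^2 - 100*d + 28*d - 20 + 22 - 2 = a^3 - 8*a^2 - 9*a + d^2*(-80*a - 80) + d*(-2*a^2 - 74*a - 72)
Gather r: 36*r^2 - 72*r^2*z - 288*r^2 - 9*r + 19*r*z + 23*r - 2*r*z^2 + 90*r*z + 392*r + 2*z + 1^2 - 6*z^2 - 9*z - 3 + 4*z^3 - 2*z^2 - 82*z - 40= r^2*(-72*z - 252) + r*(-2*z^2 + 109*z + 406) + 4*z^3 - 8*z^2 - 89*z - 42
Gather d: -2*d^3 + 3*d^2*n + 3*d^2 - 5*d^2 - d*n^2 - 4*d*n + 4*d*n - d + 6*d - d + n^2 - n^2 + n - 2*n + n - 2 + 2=-2*d^3 + d^2*(3*n - 2) + d*(4 - n^2)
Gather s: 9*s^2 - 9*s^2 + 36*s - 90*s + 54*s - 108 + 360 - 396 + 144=0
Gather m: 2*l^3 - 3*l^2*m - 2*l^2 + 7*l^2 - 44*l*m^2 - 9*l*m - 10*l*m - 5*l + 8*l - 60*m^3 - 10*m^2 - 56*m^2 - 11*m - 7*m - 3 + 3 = 2*l^3 + 5*l^2 + 3*l - 60*m^3 + m^2*(-44*l - 66) + m*(-3*l^2 - 19*l - 18)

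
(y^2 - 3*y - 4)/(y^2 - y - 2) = (y - 4)/(y - 2)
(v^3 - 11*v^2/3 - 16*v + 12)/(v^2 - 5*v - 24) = (v^2 - 20*v/3 + 4)/(v - 8)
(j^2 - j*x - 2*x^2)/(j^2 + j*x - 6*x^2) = (j + x)/(j + 3*x)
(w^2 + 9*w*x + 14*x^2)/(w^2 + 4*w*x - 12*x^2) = (w^2 + 9*w*x + 14*x^2)/(w^2 + 4*w*x - 12*x^2)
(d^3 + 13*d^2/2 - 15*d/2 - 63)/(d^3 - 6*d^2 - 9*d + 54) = (d^2 + 19*d/2 + 21)/(d^2 - 3*d - 18)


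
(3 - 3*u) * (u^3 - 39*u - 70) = -3*u^4 + 3*u^3 + 117*u^2 + 93*u - 210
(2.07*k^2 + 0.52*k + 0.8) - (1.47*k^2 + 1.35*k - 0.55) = 0.6*k^2 - 0.83*k + 1.35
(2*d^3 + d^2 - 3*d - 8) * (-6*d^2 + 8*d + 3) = -12*d^5 + 10*d^4 + 32*d^3 + 27*d^2 - 73*d - 24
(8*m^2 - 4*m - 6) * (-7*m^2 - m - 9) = -56*m^4 + 20*m^3 - 26*m^2 + 42*m + 54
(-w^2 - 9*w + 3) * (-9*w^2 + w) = 9*w^4 + 80*w^3 - 36*w^2 + 3*w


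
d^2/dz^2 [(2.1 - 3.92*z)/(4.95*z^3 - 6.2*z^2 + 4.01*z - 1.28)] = (-576.2988*z^5 + 1339.2918*z^4 - 1176.93352*z^3 + 436.40226*z^2 - 46.77288*z - 6.03593200000002)/(121.287375*z^9 - 455.7465*z^8 + 865.599075*z^7 - 1070.819*z^6 + 936.921885*z^5 - 599.14362*z^4 + 279.751601*z^3 - 92.221824*z^2 + 19.709952*z - 2.097152)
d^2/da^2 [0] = 0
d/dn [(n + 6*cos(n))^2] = -2*(n + 6*cos(n))*(6*sin(n) - 1)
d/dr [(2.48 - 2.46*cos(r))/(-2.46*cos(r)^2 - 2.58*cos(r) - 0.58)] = (6.0516*cos(r)^2 - 12.2016*cos(r) - 7.8252)*sin(r)/(6.0516*cos(r)^4 + 12.6936*cos(r)^3 + 9.51*cos(r)^2 + 2.9928*cos(r) + 0.3364)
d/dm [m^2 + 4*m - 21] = 2*m + 4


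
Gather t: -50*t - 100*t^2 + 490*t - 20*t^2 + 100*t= -120*t^2 + 540*t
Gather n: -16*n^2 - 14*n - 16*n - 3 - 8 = -16*n^2 - 30*n - 11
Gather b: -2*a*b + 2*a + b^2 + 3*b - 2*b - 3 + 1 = 2*a + b^2 + b*(1 - 2*a) - 2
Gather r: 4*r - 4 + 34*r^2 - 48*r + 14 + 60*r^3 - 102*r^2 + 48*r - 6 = 60*r^3 - 68*r^2 + 4*r + 4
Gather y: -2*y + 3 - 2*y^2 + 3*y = -2*y^2 + y + 3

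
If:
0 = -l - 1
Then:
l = -1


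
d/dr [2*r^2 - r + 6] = 4*r - 1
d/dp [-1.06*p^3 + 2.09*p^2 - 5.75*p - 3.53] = -3.18*p^2 + 4.18*p - 5.75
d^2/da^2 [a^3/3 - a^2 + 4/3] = 2*a - 2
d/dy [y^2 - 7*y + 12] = 2*y - 7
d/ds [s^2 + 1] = 2*s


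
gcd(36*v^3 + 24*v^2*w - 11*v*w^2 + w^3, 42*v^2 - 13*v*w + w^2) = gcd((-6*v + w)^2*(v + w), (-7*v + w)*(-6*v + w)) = 6*v - w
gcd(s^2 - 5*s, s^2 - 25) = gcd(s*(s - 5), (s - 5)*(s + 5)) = s - 5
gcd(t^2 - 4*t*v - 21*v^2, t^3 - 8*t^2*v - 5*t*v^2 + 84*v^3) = t^2 - 4*t*v - 21*v^2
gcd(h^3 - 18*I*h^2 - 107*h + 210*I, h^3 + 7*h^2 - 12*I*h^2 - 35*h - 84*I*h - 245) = h^2 - 12*I*h - 35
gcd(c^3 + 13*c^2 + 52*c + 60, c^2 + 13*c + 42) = c + 6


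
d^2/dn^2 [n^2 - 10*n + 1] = 2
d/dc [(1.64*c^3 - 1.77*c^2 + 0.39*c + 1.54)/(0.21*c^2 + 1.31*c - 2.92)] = (0.3444*c^4 + 4.2968*c^3 - 16.767*c^2 + 9.69*c - 3.1562)/(0.0441*c^4 + 0.5502*c^3 + 0.4897*c^2 - 7.6504*c + 8.5264)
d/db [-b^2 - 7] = -2*b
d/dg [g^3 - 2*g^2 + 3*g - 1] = 3*g^2 - 4*g + 3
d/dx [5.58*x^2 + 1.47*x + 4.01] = 11.16*x + 1.47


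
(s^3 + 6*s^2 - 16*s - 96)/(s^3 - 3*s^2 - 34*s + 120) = (s + 4)/(s - 5)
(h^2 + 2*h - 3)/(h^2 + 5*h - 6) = (h + 3)/(h + 6)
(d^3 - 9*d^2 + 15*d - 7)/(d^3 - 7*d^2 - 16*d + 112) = (d^2 - 2*d + 1)/(d^2 - 16)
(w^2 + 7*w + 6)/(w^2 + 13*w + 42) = (w + 1)/(w + 7)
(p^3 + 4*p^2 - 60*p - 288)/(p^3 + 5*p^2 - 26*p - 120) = (p^2 - 2*p - 48)/(p^2 - p - 20)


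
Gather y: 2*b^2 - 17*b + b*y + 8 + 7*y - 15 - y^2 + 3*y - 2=2*b^2 - 17*b - y^2 + y*(b + 10) - 9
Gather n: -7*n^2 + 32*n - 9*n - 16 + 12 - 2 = -7*n^2 + 23*n - 6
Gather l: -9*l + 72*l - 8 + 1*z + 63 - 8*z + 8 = 63*l - 7*z + 63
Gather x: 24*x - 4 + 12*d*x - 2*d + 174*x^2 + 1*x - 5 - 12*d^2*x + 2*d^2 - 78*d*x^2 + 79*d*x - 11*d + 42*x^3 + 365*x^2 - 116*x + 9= 2*d^2 - 13*d + 42*x^3 + x^2*(539 - 78*d) + x*(-12*d^2 + 91*d - 91)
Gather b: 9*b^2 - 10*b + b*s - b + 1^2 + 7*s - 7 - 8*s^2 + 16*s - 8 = 9*b^2 + b*(s - 11) - 8*s^2 + 23*s - 14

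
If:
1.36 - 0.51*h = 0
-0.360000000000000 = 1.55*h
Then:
No Solution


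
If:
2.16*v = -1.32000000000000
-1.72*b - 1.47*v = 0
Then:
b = 0.52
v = -0.61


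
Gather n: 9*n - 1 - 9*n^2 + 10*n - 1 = -9*n^2 + 19*n - 2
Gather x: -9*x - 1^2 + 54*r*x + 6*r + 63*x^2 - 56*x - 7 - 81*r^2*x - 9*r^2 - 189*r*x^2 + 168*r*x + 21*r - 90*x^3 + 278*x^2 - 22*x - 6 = -9*r^2 + 27*r - 90*x^3 + x^2*(341 - 189*r) + x*(-81*r^2 + 222*r - 87) - 14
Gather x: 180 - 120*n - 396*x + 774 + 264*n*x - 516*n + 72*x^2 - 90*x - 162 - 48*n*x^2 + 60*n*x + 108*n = -528*n + x^2*(72 - 48*n) + x*(324*n - 486) + 792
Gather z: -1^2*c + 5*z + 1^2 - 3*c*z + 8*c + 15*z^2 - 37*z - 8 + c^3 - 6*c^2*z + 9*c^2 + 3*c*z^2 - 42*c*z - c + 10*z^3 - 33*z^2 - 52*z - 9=c^3 + 9*c^2 + 6*c + 10*z^3 + z^2*(3*c - 18) + z*(-6*c^2 - 45*c - 84) - 16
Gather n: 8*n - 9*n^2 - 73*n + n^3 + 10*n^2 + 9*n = n^3 + n^2 - 56*n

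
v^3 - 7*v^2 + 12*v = v*(v - 4)*(v - 3)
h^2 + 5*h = h*(h + 5)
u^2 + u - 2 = (u - 1)*(u + 2)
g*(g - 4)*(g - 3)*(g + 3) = g^4 - 4*g^3 - 9*g^2 + 36*g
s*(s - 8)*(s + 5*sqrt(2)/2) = s^3 - 8*s^2 + 5*sqrt(2)*s^2/2 - 20*sqrt(2)*s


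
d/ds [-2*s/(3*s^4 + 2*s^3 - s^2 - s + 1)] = 2*(9*s^4 + 4*s^3 - s^2 - 1)/(9*s^8 + 12*s^7 - 2*s^6 - 10*s^5 + 3*s^4 + 6*s^3 - s^2 - 2*s + 1)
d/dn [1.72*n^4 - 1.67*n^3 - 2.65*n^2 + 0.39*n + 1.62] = 6.88*n^3 - 5.01*n^2 - 5.3*n + 0.39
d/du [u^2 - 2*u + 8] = 2*u - 2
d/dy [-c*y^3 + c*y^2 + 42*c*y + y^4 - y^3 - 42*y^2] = -3*c*y^2 + 2*c*y + 42*c + 4*y^3 - 3*y^2 - 84*y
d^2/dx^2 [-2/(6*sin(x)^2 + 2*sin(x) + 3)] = 4*(72*sin(x)^4 + 18*sin(x)^3 - 142*sin(x)^2 - 39*sin(x) + 14)/(6*sin(x)^2 + 2*sin(x) + 3)^3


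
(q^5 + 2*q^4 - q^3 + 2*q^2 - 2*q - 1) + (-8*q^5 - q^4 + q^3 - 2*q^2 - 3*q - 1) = -7*q^5 + q^4 - 5*q - 2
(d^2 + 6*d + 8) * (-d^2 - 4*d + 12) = -d^4 - 10*d^3 - 20*d^2 + 40*d + 96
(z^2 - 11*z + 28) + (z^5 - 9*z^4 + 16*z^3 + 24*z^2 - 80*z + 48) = z^5 - 9*z^4 + 16*z^3 + 25*z^2 - 91*z + 76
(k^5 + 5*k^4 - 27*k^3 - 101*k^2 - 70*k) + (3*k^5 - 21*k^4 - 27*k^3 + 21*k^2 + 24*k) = 4*k^5 - 16*k^4 - 54*k^3 - 80*k^2 - 46*k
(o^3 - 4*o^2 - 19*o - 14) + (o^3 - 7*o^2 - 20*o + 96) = 2*o^3 - 11*o^2 - 39*o + 82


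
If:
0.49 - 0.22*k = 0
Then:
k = 2.23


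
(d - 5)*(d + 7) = d^2 + 2*d - 35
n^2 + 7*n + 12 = (n + 3)*(n + 4)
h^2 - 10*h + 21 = (h - 7)*(h - 3)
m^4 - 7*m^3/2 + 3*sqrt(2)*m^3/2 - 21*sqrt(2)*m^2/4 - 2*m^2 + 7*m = m*(m - 7/2)*(m - sqrt(2)/2)*(m + 2*sqrt(2))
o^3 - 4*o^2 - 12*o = o*(o - 6)*(o + 2)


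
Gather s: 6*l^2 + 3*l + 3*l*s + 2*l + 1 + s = 6*l^2 + 5*l + s*(3*l + 1) + 1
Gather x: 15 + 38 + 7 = 60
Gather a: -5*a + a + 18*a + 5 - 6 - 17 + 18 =14*a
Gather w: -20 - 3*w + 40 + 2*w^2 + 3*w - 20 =2*w^2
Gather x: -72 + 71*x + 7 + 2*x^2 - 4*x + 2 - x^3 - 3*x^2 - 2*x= -x^3 - x^2 + 65*x - 63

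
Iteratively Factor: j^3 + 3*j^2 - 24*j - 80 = (j + 4)*(j^2 - j - 20) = (j - 5)*(j + 4)*(j + 4)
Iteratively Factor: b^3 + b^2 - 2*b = (b + 2)*(b^2 - b) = b*(b + 2)*(b - 1)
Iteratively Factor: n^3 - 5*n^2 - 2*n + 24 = (n + 2)*(n^2 - 7*n + 12) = (n - 4)*(n + 2)*(n - 3)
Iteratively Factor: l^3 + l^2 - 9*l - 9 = (l - 3)*(l^2 + 4*l + 3) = (l - 3)*(l + 1)*(l + 3)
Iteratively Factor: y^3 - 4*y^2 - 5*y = (y)*(y^2 - 4*y - 5) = y*(y + 1)*(y - 5)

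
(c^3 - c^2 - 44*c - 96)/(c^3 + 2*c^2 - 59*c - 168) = (c + 4)/(c + 7)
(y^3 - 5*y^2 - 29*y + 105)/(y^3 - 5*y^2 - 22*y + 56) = (y^2 + 2*y - 15)/(y^2 + 2*y - 8)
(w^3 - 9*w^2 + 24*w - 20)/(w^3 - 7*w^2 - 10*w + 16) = (w^3 - 9*w^2 + 24*w - 20)/(w^3 - 7*w^2 - 10*w + 16)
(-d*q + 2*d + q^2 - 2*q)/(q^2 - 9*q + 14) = (-d + q)/(q - 7)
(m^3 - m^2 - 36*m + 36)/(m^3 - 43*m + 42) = (m + 6)/(m + 7)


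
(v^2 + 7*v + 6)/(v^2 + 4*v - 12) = (v + 1)/(v - 2)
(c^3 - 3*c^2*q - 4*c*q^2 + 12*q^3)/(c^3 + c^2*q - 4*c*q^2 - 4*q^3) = (c - 3*q)/(c + q)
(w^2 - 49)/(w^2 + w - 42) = (w - 7)/(w - 6)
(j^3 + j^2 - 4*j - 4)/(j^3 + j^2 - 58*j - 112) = (j^2 - j - 2)/(j^2 - j - 56)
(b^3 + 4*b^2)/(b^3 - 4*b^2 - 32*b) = b/(b - 8)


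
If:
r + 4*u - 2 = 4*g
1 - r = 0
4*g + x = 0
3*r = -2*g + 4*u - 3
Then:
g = 5/2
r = 1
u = 11/4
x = -10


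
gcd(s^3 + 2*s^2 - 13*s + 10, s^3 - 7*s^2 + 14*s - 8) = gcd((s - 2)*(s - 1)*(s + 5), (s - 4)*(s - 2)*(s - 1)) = s^2 - 3*s + 2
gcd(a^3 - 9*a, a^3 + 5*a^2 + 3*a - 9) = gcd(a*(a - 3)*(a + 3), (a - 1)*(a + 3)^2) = a + 3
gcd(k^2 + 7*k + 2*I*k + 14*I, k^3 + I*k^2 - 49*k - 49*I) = k + 7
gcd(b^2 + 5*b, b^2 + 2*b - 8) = 1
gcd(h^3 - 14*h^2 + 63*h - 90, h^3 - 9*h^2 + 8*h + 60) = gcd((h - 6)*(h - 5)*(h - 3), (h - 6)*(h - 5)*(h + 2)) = h^2 - 11*h + 30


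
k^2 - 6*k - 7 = (k - 7)*(k + 1)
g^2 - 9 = (g - 3)*(g + 3)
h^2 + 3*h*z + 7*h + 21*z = (h + 7)*(h + 3*z)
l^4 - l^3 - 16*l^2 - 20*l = l*(l - 5)*(l + 2)^2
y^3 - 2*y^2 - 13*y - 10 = (y - 5)*(y + 1)*(y + 2)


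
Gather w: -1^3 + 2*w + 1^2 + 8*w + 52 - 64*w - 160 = -54*w - 108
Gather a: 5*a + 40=5*a + 40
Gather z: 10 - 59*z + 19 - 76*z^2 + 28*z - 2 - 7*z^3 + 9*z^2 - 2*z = -7*z^3 - 67*z^2 - 33*z + 27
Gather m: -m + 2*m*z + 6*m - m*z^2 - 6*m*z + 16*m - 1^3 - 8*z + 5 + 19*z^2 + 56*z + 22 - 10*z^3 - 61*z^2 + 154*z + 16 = m*(-z^2 - 4*z + 21) - 10*z^3 - 42*z^2 + 202*z + 42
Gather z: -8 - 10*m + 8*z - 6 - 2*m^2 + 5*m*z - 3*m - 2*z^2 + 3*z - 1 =-2*m^2 - 13*m - 2*z^2 + z*(5*m + 11) - 15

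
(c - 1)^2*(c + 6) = c^3 + 4*c^2 - 11*c + 6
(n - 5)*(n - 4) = n^2 - 9*n + 20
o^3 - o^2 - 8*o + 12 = (o - 2)^2*(o + 3)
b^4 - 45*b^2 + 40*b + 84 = (b - 6)*(b - 2)*(b + 1)*(b + 7)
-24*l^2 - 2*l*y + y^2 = (-6*l + y)*(4*l + y)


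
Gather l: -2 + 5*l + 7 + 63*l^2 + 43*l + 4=63*l^2 + 48*l + 9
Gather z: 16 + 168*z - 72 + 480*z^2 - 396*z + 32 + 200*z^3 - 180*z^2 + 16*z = 200*z^3 + 300*z^2 - 212*z - 24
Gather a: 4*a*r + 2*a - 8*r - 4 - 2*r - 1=a*(4*r + 2) - 10*r - 5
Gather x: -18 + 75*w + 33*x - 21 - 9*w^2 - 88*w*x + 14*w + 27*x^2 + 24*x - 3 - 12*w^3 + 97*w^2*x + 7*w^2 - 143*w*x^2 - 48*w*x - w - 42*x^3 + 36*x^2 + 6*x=-12*w^3 - 2*w^2 + 88*w - 42*x^3 + x^2*(63 - 143*w) + x*(97*w^2 - 136*w + 63) - 42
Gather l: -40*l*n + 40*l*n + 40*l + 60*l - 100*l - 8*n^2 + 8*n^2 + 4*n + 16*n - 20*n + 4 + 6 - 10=0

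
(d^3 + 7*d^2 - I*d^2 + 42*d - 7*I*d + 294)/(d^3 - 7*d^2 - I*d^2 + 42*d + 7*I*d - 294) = (d + 7)/(d - 7)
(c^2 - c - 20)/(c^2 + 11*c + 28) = (c - 5)/(c + 7)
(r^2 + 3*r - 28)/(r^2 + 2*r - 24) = (r + 7)/(r + 6)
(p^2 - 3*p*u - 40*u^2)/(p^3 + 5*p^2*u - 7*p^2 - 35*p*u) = (p - 8*u)/(p*(p - 7))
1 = 1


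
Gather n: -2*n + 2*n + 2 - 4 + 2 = 0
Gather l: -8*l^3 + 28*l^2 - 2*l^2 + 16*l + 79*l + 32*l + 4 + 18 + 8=-8*l^3 + 26*l^2 + 127*l + 30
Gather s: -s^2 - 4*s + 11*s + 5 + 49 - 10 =-s^2 + 7*s + 44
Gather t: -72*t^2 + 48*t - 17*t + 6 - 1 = -72*t^2 + 31*t + 5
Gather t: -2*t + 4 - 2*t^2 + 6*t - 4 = -2*t^2 + 4*t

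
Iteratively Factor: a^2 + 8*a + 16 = (a + 4)*(a + 4)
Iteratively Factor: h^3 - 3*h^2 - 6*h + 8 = (h - 1)*(h^2 - 2*h - 8) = (h - 1)*(h + 2)*(h - 4)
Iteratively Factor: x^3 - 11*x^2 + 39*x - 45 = (x - 3)*(x^2 - 8*x + 15) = (x - 5)*(x - 3)*(x - 3)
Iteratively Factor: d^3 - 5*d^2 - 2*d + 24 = (d - 4)*(d^2 - d - 6) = (d - 4)*(d + 2)*(d - 3)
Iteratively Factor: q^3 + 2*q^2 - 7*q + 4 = (q - 1)*(q^2 + 3*q - 4) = (q - 1)*(q + 4)*(q - 1)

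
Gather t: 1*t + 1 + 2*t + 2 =3*t + 3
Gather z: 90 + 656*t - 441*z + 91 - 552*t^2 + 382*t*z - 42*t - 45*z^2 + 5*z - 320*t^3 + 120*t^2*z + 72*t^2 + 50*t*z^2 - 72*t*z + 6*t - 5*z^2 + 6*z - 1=-320*t^3 - 480*t^2 + 620*t + z^2*(50*t - 50) + z*(120*t^2 + 310*t - 430) + 180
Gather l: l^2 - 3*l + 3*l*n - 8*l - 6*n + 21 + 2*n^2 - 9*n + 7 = l^2 + l*(3*n - 11) + 2*n^2 - 15*n + 28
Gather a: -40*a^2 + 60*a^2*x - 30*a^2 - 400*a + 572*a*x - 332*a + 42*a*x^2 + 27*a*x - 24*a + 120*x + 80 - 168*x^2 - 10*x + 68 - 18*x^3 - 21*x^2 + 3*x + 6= a^2*(60*x - 70) + a*(42*x^2 + 599*x - 756) - 18*x^3 - 189*x^2 + 113*x + 154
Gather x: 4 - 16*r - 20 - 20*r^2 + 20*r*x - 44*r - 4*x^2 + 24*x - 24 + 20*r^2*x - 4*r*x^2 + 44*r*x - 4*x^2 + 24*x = -20*r^2 - 60*r + x^2*(-4*r - 8) + x*(20*r^2 + 64*r + 48) - 40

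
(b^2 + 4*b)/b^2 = (b + 4)/b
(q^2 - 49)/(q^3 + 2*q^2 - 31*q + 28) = (q - 7)/(q^2 - 5*q + 4)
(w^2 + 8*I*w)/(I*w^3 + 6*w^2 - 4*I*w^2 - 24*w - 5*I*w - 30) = w*(-I*w + 8)/(w^3 - 2*w^2*(2 + 3*I) + w*(-5 + 24*I) + 30*I)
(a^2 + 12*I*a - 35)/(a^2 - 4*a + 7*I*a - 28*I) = (a + 5*I)/(a - 4)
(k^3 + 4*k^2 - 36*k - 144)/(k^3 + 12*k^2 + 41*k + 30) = (k^2 - 2*k - 24)/(k^2 + 6*k + 5)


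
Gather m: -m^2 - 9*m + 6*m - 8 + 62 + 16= -m^2 - 3*m + 70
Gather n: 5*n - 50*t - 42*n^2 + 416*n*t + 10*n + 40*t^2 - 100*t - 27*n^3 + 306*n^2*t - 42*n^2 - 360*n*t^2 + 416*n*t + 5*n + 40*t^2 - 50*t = -27*n^3 + n^2*(306*t - 84) + n*(-360*t^2 + 832*t + 20) + 80*t^2 - 200*t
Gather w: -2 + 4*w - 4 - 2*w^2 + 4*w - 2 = -2*w^2 + 8*w - 8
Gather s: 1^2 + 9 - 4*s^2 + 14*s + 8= -4*s^2 + 14*s + 18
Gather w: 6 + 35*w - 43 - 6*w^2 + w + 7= -6*w^2 + 36*w - 30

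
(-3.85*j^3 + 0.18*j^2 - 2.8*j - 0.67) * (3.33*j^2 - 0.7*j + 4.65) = -12.8205*j^5 + 3.2944*j^4 - 27.3525*j^3 + 0.5659*j^2 - 12.551*j - 3.1155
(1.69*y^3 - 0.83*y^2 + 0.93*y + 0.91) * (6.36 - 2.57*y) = -4.3433*y^4 + 12.8815*y^3 - 7.6689*y^2 + 3.5761*y + 5.7876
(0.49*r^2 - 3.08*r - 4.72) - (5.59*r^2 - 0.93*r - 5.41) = -5.1*r^2 - 2.15*r + 0.69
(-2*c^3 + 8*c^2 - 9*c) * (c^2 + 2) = -2*c^5 + 8*c^4 - 13*c^3 + 16*c^2 - 18*c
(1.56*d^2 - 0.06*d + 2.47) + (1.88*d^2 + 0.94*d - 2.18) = 3.44*d^2 + 0.88*d + 0.29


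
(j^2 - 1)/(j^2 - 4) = (j^2 - 1)/(j^2 - 4)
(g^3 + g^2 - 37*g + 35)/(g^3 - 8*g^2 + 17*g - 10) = (g + 7)/(g - 2)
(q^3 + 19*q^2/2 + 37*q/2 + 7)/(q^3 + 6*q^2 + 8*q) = (2*q^2 + 15*q + 7)/(2*q*(q + 4))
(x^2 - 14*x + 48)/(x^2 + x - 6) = (x^2 - 14*x + 48)/(x^2 + x - 6)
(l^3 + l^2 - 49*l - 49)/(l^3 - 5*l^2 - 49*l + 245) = (l + 1)/(l - 5)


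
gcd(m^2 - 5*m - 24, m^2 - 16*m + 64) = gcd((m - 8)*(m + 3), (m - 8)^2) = m - 8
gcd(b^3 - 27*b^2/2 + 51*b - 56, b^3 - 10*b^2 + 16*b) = b^2 - 10*b + 16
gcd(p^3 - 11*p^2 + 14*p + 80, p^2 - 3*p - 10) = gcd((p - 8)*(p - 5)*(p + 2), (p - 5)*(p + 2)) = p^2 - 3*p - 10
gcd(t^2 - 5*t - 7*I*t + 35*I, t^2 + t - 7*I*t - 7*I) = t - 7*I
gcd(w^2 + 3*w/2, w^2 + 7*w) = w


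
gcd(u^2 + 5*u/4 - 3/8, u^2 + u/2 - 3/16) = u - 1/4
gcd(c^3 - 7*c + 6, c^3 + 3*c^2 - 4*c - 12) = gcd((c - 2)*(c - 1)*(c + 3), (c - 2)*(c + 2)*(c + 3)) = c^2 + c - 6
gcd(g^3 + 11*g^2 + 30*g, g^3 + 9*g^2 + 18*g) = g^2 + 6*g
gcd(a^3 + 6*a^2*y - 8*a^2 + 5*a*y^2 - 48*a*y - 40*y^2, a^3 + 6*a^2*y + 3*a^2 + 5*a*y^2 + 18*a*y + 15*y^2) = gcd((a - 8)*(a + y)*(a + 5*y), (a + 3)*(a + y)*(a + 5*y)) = a^2 + 6*a*y + 5*y^2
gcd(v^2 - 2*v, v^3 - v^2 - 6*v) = v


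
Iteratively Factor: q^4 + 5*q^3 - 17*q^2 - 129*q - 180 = (q + 4)*(q^3 + q^2 - 21*q - 45) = (q + 3)*(q + 4)*(q^2 - 2*q - 15) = (q - 5)*(q + 3)*(q + 4)*(q + 3)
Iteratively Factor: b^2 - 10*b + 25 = (b - 5)*(b - 5)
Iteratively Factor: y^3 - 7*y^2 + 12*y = (y - 4)*(y^2 - 3*y) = (y - 4)*(y - 3)*(y)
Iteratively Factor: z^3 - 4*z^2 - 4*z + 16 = (z - 2)*(z^2 - 2*z - 8) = (z - 2)*(z + 2)*(z - 4)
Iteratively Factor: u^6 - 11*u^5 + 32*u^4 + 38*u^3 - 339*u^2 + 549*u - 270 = (u - 5)*(u^5 - 6*u^4 + 2*u^3 + 48*u^2 - 99*u + 54) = (u - 5)*(u + 3)*(u^4 - 9*u^3 + 29*u^2 - 39*u + 18) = (u - 5)*(u - 3)*(u + 3)*(u^3 - 6*u^2 + 11*u - 6) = (u - 5)*(u - 3)^2*(u + 3)*(u^2 - 3*u + 2) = (u - 5)*(u - 3)^2*(u - 1)*(u + 3)*(u - 2)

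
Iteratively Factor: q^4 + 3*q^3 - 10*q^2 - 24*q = (q - 3)*(q^3 + 6*q^2 + 8*q) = q*(q - 3)*(q^2 + 6*q + 8) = q*(q - 3)*(q + 4)*(q + 2)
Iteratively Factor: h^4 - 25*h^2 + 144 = (h - 4)*(h^3 + 4*h^2 - 9*h - 36) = (h - 4)*(h + 4)*(h^2 - 9) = (h - 4)*(h - 3)*(h + 4)*(h + 3)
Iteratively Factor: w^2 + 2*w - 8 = (w + 4)*(w - 2)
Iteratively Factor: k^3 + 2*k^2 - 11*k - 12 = (k - 3)*(k^2 + 5*k + 4) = (k - 3)*(k + 4)*(k + 1)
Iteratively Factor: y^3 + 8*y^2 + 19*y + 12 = (y + 1)*(y^2 + 7*y + 12) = (y + 1)*(y + 4)*(y + 3)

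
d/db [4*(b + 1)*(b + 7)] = 8*b + 32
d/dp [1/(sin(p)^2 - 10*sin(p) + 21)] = 2*(5 - sin(p))*cos(p)/(sin(p)^2 - 10*sin(p) + 21)^2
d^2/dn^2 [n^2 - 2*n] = 2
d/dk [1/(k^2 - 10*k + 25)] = 2*(5 - k)/(k^2 - 10*k + 25)^2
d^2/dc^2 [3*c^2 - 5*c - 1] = 6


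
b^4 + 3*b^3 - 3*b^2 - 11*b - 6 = (b - 2)*(b + 1)^2*(b + 3)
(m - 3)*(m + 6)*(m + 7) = m^3 + 10*m^2 + 3*m - 126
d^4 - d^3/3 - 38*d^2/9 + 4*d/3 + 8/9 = (d - 2)*(d - 2/3)*(d + 1/3)*(d + 2)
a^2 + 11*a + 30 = (a + 5)*(a + 6)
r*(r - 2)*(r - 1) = r^3 - 3*r^2 + 2*r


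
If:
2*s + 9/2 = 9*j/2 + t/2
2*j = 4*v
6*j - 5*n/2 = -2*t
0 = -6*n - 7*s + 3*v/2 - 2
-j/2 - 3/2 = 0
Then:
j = -3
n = 688/131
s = -2677/524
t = 2039/131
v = -3/2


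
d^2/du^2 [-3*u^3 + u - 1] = -18*u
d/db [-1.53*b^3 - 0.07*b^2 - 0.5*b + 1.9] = -4.59*b^2 - 0.14*b - 0.5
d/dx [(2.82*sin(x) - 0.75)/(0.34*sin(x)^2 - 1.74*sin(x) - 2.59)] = (-0.9588*sin(x)^2 + 0.51*sin(x) - 8.6088)*cos(x)/(0.1156*sin(x)^4 - 1.1832*sin(x)^3 + 1.2664*sin(x)^2 + 9.0132*sin(x) + 6.7081)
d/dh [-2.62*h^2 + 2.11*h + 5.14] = 2.11 - 5.24*h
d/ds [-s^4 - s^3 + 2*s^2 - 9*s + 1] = -4*s^3 - 3*s^2 + 4*s - 9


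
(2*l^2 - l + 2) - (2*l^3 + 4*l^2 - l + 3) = -2*l^3 - 2*l^2 - 1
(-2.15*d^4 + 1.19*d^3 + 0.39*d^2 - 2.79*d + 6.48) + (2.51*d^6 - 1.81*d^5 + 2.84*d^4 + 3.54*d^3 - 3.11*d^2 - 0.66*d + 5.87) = 2.51*d^6 - 1.81*d^5 + 0.69*d^4 + 4.73*d^3 - 2.72*d^2 - 3.45*d + 12.35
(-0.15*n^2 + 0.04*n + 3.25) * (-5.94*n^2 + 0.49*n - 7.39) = 0.891*n^4 - 0.3111*n^3 - 18.1769*n^2 + 1.2969*n - 24.0175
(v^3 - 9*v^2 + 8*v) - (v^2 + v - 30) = v^3 - 10*v^2 + 7*v + 30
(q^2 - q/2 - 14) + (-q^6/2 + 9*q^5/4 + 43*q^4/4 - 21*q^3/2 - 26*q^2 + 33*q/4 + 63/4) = -q^6/2 + 9*q^5/4 + 43*q^4/4 - 21*q^3/2 - 25*q^2 + 31*q/4 + 7/4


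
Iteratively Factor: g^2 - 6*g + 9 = (g - 3)*(g - 3)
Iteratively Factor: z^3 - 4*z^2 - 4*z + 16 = (z - 2)*(z^2 - 2*z - 8) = (z - 2)*(z + 2)*(z - 4)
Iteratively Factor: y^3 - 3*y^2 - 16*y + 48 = (y - 4)*(y^2 + y - 12) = (y - 4)*(y - 3)*(y + 4)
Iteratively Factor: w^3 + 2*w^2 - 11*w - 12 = (w + 1)*(w^2 + w - 12) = (w - 3)*(w + 1)*(w + 4)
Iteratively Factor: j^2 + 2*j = (j + 2)*(j)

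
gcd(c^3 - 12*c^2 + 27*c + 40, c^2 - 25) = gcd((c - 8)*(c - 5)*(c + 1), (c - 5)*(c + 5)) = c - 5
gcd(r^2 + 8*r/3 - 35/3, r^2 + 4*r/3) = 1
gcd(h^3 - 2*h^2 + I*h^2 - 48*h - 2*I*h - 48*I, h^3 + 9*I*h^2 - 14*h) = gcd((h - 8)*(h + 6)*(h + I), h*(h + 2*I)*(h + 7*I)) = 1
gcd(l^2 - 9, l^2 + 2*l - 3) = l + 3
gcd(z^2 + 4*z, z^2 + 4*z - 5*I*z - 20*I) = z + 4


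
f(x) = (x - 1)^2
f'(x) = 2*x - 2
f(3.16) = 4.67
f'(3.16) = 4.32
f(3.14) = 4.58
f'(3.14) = 4.28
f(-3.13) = 17.06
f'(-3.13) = -8.26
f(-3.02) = 16.16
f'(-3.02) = -8.04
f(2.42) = 2.02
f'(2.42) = 2.84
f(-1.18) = 4.75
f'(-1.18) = -4.36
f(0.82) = 0.03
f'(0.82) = -0.36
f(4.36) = 11.29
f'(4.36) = 6.72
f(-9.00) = 100.00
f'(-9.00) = -20.00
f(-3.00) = 16.00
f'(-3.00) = -8.00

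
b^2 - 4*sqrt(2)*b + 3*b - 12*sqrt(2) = (b + 3)*(b - 4*sqrt(2))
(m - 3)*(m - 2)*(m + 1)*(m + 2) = m^4 - 2*m^3 - 7*m^2 + 8*m + 12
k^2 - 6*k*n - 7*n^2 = (k - 7*n)*(k + n)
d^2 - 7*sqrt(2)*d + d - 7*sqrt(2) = (d + 1)*(d - 7*sqrt(2))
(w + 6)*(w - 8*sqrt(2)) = w^2 - 8*sqrt(2)*w + 6*w - 48*sqrt(2)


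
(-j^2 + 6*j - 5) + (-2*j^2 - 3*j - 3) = -3*j^2 + 3*j - 8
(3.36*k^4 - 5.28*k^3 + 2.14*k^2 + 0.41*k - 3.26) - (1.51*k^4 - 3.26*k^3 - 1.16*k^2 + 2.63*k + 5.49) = 1.85*k^4 - 2.02*k^3 + 3.3*k^2 - 2.22*k - 8.75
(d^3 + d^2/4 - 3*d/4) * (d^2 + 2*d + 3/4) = d^5 + 9*d^4/4 + d^3/2 - 21*d^2/16 - 9*d/16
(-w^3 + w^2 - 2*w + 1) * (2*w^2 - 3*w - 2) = -2*w^5 + 5*w^4 - 5*w^3 + 6*w^2 + w - 2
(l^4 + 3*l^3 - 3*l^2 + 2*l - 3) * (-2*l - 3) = -2*l^5 - 9*l^4 - 3*l^3 + 5*l^2 + 9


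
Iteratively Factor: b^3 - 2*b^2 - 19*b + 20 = (b - 5)*(b^2 + 3*b - 4) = (b - 5)*(b - 1)*(b + 4)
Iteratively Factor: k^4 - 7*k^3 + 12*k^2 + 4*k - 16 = (k + 1)*(k^3 - 8*k^2 + 20*k - 16) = (k - 4)*(k + 1)*(k^2 - 4*k + 4) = (k - 4)*(k - 2)*(k + 1)*(k - 2)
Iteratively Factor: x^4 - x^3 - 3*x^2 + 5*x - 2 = (x - 1)*(x^3 - 3*x + 2) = (x - 1)^2*(x^2 + x - 2) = (x - 1)^2*(x + 2)*(x - 1)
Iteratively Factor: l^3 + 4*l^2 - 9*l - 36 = (l + 4)*(l^2 - 9) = (l + 3)*(l + 4)*(l - 3)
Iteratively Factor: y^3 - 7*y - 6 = (y + 2)*(y^2 - 2*y - 3) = (y - 3)*(y + 2)*(y + 1)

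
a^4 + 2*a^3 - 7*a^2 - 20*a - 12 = (a - 3)*(a + 1)*(a + 2)^2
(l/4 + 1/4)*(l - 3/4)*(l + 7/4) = l^3/4 + l^2/2 - 5*l/64 - 21/64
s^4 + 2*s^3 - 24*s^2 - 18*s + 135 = (s - 3)^2*(s + 3)*(s + 5)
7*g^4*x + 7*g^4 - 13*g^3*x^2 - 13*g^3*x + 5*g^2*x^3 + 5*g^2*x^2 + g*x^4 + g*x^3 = (-g + x)^2*(7*g + x)*(g*x + g)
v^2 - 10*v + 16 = (v - 8)*(v - 2)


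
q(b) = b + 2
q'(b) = 1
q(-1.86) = 0.14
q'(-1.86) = 1.00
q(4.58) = 6.58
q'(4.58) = 1.00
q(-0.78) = 1.22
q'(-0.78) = 1.00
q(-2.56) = -0.56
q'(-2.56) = 1.00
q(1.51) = 3.51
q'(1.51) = 1.00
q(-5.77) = -3.77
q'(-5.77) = 1.00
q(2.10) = 4.10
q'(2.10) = 1.00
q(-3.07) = -1.07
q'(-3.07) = 1.00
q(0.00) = 2.00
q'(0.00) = 1.00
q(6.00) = 8.00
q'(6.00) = 1.00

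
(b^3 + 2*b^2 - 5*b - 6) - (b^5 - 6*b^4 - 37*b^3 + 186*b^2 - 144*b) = -b^5 + 6*b^4 + 38*b^3 - 184*b^2 + 139*b - 6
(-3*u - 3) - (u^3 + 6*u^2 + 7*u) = -u^3 - 6*u^2 - 10*u - 3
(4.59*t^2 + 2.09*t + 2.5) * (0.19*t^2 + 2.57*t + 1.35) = 0.8721*t^4 + 12.1934*t^3 + 12.0428*t^2 + 9.2465*t + 3.375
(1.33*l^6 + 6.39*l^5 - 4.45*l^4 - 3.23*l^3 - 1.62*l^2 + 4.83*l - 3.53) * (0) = 0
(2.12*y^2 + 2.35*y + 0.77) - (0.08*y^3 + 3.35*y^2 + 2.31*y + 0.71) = -0.08*y^3 - 1.23*y^2 + 0.04*y + 0.0600000000000001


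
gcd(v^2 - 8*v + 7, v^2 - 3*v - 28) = v - 7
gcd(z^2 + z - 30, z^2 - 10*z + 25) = z - 5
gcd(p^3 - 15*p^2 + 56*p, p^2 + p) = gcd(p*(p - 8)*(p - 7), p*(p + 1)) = p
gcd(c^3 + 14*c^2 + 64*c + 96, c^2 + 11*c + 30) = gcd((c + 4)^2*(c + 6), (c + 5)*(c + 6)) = c + 6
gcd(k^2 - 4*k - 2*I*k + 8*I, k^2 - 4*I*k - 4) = k - 2*I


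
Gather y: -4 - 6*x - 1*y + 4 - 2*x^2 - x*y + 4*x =-2*x^2 - 2*x + y*(-x - 1)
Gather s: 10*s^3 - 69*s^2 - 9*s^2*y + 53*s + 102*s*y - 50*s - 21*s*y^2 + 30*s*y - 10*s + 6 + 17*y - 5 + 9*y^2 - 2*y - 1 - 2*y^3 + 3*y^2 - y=10*s^3 + s^2*(-9*y - 69) + s*(-21*y^2 + 132*y - 7) - 2*y^3 + 12*y^2 + 14*y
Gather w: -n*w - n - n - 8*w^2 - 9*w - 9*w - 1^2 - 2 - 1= -2*n - 8*w^2 + w*(-n - 18) - 4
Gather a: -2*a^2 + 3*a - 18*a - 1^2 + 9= -2*a^2 - 15*a + 8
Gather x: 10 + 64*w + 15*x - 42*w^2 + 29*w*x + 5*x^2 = -42*w^2 + 64*w + 5*x^2 + x*(29*w + 15) + 10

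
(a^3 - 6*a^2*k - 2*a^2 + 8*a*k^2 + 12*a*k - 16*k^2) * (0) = 0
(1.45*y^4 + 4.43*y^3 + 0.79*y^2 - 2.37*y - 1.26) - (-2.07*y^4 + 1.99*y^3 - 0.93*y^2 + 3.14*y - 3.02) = 3.52*y^4 + 2.44*y^3 + 1.72*y^2 - 5.51*y + 1.76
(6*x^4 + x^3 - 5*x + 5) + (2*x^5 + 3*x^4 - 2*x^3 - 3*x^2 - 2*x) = 2*x^5 + 9*x^4 - x^3 - 3*x^2 - 7*x + 5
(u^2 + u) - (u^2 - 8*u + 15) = 9*u - 15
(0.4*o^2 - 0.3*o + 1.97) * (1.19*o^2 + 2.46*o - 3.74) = 0.476*o^4 + 0.627*o^3 + 0.1103*o^2 + 5.9682*o - 7.3678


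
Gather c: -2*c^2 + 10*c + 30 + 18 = -2*c^2 + 10*c + 48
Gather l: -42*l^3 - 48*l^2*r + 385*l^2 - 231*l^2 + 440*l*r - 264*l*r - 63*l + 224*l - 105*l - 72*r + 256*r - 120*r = -42*l^3 + l^2*(154 - 48*r) + l*(176*r + 56) + 64*r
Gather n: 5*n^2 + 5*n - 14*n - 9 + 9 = 5*n^2 - 9*n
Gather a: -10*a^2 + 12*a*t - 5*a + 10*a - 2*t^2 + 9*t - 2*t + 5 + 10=-10*a^2 + a*(12*t + 5) - 2*t^2 + 7*t + 15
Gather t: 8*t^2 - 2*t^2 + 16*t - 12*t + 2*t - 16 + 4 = 6*t^2 + 6*t - 12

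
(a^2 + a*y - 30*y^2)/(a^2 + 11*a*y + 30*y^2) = (a - 5*y)/(a + 5*y)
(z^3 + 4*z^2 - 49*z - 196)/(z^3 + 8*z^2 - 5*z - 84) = (z - 7)/(z - 3)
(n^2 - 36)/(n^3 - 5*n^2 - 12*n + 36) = (n + 6)/(n^2 + n - 6)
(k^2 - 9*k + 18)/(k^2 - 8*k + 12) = (k - 3)/(k - 2)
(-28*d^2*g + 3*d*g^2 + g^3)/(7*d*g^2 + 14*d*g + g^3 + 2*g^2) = (-4*d + g)/(g + 2)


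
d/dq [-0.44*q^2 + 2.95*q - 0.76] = 2.95 - 0.88*q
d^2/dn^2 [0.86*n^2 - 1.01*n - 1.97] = 1.72000000000000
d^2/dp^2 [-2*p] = 0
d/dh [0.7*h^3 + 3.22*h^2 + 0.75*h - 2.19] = 2.1*h^2 + 6.44*h + 0.75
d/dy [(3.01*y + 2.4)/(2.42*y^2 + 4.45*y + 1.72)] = (7.2842*y^2 + 13.3945*y - (3.01*y + 2.4)*(4.84*y + 4.45) + 5.1772)/(2.42*y^2 + 4.45*y + 1.72)^2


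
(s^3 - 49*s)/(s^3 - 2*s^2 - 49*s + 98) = s/(s - 2)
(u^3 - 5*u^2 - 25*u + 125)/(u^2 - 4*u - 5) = (u^2 - 25)/(u + 1)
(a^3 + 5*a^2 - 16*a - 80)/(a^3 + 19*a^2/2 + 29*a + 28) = 2*(a^2 + a - 20)/(2*a^2 + 11*a + 14)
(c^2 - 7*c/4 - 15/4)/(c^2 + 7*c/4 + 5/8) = 2*(c - 3)/(2*c + 1)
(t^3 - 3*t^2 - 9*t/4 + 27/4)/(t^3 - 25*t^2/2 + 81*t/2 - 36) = (t + 3/2)/(t - 8)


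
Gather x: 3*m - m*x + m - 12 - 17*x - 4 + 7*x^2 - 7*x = 4*m + 7*x^2 + x*(-m - 24) - 16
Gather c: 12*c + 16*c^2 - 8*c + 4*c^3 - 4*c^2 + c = 4*c^3 + 12*c^2 + 5*c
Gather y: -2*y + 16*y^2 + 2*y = 16*y^2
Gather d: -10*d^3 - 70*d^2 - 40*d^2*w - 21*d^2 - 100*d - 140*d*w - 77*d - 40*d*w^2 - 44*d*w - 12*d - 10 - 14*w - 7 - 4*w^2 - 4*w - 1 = -10*d^3 + d^2*(-40*w - 91) + d*(-40*w^2 - 184*w - 189) - 4*w^2 - 18*w - 18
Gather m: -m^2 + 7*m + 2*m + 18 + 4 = -m^2 + 9*m + 22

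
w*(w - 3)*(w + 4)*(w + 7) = w^4 + 8*w^3 - 5*w^2 - 84*w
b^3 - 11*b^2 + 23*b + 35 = (b - 7)*(b - 5)*(b + 1)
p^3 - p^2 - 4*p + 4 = (p - 2)*(p - 1)*(p + 2)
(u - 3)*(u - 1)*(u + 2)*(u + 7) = u^4 + 5*u^3 - 19*u^2 - 29*u + 42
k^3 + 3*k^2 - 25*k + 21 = (k - 3)*(k - 1)*(k + 7)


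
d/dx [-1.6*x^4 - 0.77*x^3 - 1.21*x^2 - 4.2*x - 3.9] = -6.4*x^3 - 2.31*x^2 - 2.42*x - 4.2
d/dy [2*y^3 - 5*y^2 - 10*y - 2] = 6*y^2 - 10*y - 10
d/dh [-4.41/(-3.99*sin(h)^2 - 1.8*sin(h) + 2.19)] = -(35.1918*sin(h) + 7.938)*cos(h)/(3.99*sin(h)^2 + 1.8*sin(h) - 2.19)^2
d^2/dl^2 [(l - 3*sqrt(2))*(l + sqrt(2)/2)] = 2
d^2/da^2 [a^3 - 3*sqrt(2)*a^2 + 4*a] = 6*a - 6*sqrt(2)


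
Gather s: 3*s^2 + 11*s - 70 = 3*s^2 + 11*s - 70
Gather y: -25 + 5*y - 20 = 5*y - 45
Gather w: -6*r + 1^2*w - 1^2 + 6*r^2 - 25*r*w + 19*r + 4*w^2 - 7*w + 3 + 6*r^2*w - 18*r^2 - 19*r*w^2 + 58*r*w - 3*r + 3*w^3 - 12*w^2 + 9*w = -12*r^2 + 10*r + 3*w^3 + w^2*(-19*r - 8) + w*(6*r^2 + 33*r + 3) + 2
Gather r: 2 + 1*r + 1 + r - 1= 2*r + 2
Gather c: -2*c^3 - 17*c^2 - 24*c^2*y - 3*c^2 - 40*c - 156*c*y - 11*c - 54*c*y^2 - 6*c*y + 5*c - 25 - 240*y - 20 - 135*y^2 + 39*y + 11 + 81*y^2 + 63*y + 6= -2*c^3 + c^2*(-24*y - 20) + c*(-54*y^2 - 162*y - 46) - 54*y^2 - 138*y - 28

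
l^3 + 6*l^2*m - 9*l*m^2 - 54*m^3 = (l - 3*m)*(l + 3*m)*(l + 6*m)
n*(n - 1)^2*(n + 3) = n^4 + n^3 - 5*n^2 + 3*n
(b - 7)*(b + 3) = b^2 - 4*b - 21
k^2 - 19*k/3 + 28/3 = (k - 4)*(k - 7/3)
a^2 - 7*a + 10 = (a - 5)*(a - 2)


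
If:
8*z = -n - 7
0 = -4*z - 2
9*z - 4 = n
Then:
No Solution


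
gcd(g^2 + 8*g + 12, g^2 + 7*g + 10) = g + 2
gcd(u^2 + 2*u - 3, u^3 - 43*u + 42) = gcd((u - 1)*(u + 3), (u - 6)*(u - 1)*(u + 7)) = u - 1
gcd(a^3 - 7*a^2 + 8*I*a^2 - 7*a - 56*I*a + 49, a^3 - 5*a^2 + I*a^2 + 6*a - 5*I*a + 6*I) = a + I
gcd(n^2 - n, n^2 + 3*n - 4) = n - 1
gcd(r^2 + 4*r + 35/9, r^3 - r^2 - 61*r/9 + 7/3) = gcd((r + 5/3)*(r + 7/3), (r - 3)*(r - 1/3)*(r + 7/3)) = r + 7/3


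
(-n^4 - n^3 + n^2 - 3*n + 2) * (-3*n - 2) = 3*n^5 + 5*n^4 - n^3 + 7*n^2 - 4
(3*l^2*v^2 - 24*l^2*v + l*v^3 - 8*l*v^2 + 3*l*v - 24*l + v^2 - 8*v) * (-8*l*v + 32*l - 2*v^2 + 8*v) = -24*l^3*v^3 + 288*l^3*v^2 - 768*l^3*v - 14*l^2*v^4 + 168*l^2*v^3 - 472*l^2*v^2 + 288*l^2*v - 768*l^2 - 2*l*v^5 + 24*l*v^4 - 78*l*v^3 + 168*l*v^2 - 448*l*v - 2*v^4 + 24*v^3 - 64*v^2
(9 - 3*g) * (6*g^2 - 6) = -18*g^3 + 54*g^2 + 18*g - 54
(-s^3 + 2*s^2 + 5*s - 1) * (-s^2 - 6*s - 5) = s^5 + 4*s^4 - 12*s^3 - 39*s^2 - 19*s + 5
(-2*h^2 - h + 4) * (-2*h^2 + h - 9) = 4*h^4 + 9*h^2 + 13*h - 36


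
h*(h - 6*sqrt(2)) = h^2 - 6*sqrt(2)*h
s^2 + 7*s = s*(s + 7)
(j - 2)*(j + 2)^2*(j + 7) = j^4 + 9*j^3 + 10*j^2 - 36*j - 56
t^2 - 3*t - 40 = (t - 8)*(t + 5)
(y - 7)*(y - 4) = y^2 - 11*y + 28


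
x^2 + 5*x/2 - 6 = (x - 3/2)*(x + 4)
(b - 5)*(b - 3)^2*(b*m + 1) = b^4*m - 11*b^3*m + b^3 + 39*b^2*m - 11*b^2 - 45*b*m + 39*b - 45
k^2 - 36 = (k - 6)*(k + 6)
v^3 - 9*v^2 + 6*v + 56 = (v - 7)*(v - 4)*(v + 2)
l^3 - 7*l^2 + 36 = (l - 6)*(l - 3)*(l + 2)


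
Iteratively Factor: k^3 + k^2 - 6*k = (k)*(k^2 + k - 6) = k*(k - 2)*(k + 3)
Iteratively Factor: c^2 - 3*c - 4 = (c - 4)*(c + 1)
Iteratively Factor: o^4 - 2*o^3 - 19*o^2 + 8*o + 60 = (o + 3)*(o^3 - 5*o^2 - 4*o + 20) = (o - 2)*(o + 3)*(o^2 - 3*o - 10) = (o - 5)*(o - 2)*(o + 3)*(o + 2)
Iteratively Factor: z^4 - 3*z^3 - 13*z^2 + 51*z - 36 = (z - 3)*(z^3 - 13*z + 12) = (z - 3)*(z - 1)*(z^2 + z - 12) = (z - 3)*(z - 1)*(z + 4)*(z - 3)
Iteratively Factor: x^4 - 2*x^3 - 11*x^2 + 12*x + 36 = (x - 3)*(x^3 + x^2 - 8*x - 12) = (x - 3)^2*(x^2 + 4*x + 4) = (x - 3)^2*(x + 2)*(x + 2)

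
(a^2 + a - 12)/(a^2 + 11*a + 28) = (a - 3)/(a + 7)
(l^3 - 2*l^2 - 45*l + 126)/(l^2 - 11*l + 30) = (l^2 + 4*l - 21)/(l - 5)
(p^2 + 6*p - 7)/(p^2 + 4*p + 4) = (p^2 + 6*p - 7)/(p^2 + 4*p + 4)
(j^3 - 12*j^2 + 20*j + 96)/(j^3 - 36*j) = (j^2 - 6*j - 16)/(j*(j + 6))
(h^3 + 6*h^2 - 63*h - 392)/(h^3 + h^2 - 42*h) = (h^2 - h - 56)/(h*(h - 6))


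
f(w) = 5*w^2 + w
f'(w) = 10*w + 1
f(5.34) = 147.92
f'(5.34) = 54.40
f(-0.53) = 0.87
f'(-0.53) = -4.30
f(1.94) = 20.76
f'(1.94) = 20.40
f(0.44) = 1.41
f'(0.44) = 5.40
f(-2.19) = 21.79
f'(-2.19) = -20.90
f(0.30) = 0.75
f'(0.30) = 4.00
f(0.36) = 1.01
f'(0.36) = 4.60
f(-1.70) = 12.75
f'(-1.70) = -16.00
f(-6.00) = 174.00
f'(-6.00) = -59.00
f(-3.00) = 42.00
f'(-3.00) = -29.00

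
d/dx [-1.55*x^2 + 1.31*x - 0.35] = 1.31 - 3.1*x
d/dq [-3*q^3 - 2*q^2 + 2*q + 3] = -9*q^2 - 4*q + 2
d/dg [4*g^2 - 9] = 8*g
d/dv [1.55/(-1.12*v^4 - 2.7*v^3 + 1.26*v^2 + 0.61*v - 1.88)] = (6.944*v^3 + 12.555*v^2 - 3.906*v - 0.9455)/(1.12*v^4 + 2.7*v^3 - 1.26*v^2 - 0.61*v + 1.88)^2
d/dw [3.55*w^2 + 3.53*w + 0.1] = 7.1*w + 3.53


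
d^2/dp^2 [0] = 0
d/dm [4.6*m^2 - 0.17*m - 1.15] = 9.2*m - 0.17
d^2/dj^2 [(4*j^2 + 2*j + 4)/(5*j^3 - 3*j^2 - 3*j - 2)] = 4*(50*j^6 + 75*j^5 + 345*j^4 - 94*j^3 - 12*j^2 + 96*j + 8)/(125*j^9 - 225*j^8 - 90*j^7 + 93*j^6 + 234*j^5 + 45*j^4 - 75*j^3 - 90*j^2 - 36*j - 8)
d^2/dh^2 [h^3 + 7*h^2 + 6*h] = 6*h + 14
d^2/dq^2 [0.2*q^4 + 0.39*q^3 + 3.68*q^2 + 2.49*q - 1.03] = 2.4*q^2 + 2.34*q + 7.36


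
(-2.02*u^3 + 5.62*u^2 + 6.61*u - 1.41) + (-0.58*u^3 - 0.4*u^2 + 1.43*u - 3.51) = -2.6*u^3 + 5.22*u^2 + 8.04*u - 4.92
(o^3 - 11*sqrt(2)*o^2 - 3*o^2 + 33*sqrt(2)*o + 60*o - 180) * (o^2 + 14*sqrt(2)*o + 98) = o^5 - 3*o^4 + 3*sqrt(2)*o^4 - 150*o^3 - 9*sqrt(2)*o^3 - 238*sqrt(2)*o^2 + 450*o^2 + 714*sqrt(2)*o + 5880*o - 17640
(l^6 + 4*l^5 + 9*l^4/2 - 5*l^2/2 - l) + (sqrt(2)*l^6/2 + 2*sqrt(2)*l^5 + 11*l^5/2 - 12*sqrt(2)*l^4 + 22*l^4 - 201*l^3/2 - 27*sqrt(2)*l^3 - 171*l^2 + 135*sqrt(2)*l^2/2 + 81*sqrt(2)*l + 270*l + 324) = sqrt(2)*l^6/2 + l^6 + 2*sqrt(2)*l^5 + 19*l^5/2 - 12*sqrt(2)*l^4 + 53*l^4/2 - 201*l^3/2 - 27*sqrt(2)*l^3 - 347*l^2/2 + 135*sqrt(2)*l^2/2 + 81*sqrt(2)*l + 269*l + 324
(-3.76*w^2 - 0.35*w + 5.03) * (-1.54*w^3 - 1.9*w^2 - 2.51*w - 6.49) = 5.7904*w^5 + 7.683*w^4 + 2.3564*w^3 + 15.7239*w^2 - 10.3538*w - 32.6447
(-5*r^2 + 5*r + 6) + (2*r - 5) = -5*r^2 + 7*r + 1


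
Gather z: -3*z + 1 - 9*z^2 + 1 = -9*z^2 - 3*z + 2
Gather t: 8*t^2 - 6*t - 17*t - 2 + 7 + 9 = 8*t^2 - 23*t + 14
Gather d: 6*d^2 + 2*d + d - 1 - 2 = 6*d^2 + 3*d - 3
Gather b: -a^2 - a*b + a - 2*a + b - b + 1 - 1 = -a^2 - a*b - a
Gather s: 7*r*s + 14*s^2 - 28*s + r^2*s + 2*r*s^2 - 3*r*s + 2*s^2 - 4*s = s^2*(2*r + 16) + s*(r^2 + 4*r - 32)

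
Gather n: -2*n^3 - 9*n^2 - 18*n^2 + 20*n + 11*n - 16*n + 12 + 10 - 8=-2*n^3 - 27*n^2 + 15*n + 14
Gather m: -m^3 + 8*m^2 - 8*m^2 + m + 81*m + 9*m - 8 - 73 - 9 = -m^3 + 91*m - 90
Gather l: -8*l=-8*l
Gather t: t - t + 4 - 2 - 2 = 0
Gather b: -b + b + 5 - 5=0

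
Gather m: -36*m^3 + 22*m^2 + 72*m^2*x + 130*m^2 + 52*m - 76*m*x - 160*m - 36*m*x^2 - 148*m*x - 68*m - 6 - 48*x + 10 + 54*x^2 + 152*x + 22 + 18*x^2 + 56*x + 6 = -36*m^3 + m^2*(72*x + 152) + m*(-36*x^2 - 224*x - 176) + 72*x^2 + 160*x + 32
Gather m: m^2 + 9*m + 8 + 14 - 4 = m^2 + 9*m + 18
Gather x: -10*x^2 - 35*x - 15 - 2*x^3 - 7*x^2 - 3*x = -2*x^3 - 17*x^2 - 38*x - 15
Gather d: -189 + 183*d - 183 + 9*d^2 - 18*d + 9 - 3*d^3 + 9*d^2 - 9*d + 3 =-3*d^3 + 18*d^2 + 156*d - 360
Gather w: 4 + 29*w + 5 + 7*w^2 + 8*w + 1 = 7*w^2 + 37*w + 10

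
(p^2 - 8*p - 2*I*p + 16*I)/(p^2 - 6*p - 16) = (p - 2*I)/(p + 2)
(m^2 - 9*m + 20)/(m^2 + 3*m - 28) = (m - 5)/(m + 7)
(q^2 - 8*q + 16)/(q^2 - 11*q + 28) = (q - 4)/(q - 7)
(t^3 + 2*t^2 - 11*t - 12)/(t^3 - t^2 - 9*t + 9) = (t^2 + 5*t + 4)/(t^2 + 2*t - 3)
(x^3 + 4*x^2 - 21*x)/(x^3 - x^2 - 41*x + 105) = x/(x - 5)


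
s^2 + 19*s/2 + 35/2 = (s + 5/2)*(s + 7)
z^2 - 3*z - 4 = (z - 4)*(z + 1)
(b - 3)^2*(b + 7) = b^3 + b^2 - 33*b + 63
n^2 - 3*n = n*(n - 3)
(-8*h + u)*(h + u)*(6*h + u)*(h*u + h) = -48*h^4*u - 48*h^4 - 50*h^3*u^2 - 50*h^3*u - h^2*u^3 - h^2*u^2 + h*u^4 + h*u^3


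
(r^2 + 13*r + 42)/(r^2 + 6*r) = (r + 7)/r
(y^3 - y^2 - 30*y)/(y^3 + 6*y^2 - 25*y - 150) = y*(y - 6)/(y^2 + y - 30)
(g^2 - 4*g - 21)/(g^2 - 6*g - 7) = (g + 3)/(g + 1)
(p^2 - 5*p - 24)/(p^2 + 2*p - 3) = (p - 8)/(p - 1)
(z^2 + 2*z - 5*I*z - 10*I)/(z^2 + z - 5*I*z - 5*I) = (z + 2)/(z + 1)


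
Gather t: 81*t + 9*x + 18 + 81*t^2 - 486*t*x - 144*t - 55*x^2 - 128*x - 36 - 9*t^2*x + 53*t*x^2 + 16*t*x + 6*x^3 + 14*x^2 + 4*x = t^2*(81 - 9*x) + t*(53*x^2 - 470*x - 63) + 6*x^3 - 41*x^2 - 115*x - 18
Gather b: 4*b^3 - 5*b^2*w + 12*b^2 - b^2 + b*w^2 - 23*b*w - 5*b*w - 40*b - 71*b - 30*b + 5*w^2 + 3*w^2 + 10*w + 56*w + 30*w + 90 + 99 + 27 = 4*b^3 + b^2*(11 - 5*w) + b*(w^2 - 28*w - 141) + 8*w^2 + 96*w + 216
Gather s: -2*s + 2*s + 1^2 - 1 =0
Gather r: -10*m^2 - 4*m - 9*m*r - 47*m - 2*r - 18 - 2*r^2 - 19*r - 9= -10*m^2 - 51*m - 2*r^2 + r*(-9*m - 21) - 27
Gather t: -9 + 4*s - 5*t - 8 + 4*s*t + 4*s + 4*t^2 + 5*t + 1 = 4*s*t + 8*s + 4*t^2 - 16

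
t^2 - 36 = (t - 6)*(t + 6)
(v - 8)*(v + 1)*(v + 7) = v^3 - 57*v - 56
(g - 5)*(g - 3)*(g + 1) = g^3 - 7*g^2 + 7*g + 15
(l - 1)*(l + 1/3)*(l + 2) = l^3 + 4*l^2/3 - 5*l/3 - 2/3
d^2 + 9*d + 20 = (d + 4)*(d + 5)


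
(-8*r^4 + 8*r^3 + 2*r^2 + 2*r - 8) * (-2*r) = 16*r^5 - 16*r^4 - 4*r^3 - 4*r^2 + 16*r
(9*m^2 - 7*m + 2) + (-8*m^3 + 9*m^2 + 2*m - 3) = -8*m^3 + 18*m^2 - 5*m - 1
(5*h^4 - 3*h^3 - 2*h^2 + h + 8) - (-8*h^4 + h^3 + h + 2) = 13*h^4 - 4*h^3 - 2*h^2 + 6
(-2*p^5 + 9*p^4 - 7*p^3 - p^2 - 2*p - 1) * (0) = 0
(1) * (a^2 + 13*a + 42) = a^2 + 13*a + 42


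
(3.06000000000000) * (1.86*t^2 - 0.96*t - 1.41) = 5.6916*t^2 - 2.9376*t - 4.3146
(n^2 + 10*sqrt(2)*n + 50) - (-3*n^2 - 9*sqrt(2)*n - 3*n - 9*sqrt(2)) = 4*n^2 + 3*n + 19*sqrt(2)*n + 9*sqrt(2) + 50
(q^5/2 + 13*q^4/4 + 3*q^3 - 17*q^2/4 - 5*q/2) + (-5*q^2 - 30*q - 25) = q^5/2 + 13*q^4/4 + 3*q^3 - 37*q^2/4 - 65*q/2 - 25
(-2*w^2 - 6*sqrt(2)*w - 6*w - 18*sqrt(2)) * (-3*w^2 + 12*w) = 6*w^4 - 6*w^3 + 18*sqrt(2)*w^3 - 72*w^2 - 18*sqrt(2)*w^2 - 216*sqrt(2)*w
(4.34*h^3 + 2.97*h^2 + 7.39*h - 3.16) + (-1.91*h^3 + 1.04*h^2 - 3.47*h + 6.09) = 2.43*h^3 + 4.01*h^2 + 3.92*h + 2.93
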